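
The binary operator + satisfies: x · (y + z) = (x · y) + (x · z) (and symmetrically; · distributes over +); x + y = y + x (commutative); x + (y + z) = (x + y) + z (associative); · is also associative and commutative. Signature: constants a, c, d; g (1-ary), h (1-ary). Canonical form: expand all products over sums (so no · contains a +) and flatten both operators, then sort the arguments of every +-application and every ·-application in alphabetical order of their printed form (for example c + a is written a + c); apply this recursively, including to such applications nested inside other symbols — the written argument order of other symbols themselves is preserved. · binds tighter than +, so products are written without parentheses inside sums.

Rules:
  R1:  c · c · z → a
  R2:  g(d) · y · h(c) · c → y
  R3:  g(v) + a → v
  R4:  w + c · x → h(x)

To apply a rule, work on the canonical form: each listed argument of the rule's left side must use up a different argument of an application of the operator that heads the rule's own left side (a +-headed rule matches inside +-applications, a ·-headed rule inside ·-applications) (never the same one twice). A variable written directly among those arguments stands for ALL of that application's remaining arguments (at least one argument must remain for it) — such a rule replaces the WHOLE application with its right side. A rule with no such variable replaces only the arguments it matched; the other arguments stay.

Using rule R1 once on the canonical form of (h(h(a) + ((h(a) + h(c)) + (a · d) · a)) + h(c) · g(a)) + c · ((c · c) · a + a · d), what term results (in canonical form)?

Answer: a + a · c · d + g(a) · h(c) + h(a · a · d + h(a) + h(a) + h(c))

Derivation:
Canonical form:  a · c · c · c + a · c · d + g(a) · h(c) + h(a · a · d + h(a) + h(a) + h(c))
Match R1:  consume c, c;  z := a · c
Every leftover argument binds to the variable; the entire application is replaced.
Result:  a + a · c · d + g(a) · h(c) + h(a · a · d + h(a) + h(a) + h(c))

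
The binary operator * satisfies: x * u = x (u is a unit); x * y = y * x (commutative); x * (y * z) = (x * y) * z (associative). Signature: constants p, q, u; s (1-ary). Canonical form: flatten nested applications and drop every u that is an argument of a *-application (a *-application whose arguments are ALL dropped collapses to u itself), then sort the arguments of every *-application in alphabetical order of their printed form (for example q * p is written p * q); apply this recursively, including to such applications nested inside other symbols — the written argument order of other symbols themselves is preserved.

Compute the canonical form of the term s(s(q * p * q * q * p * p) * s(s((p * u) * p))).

Descend into:  s(q * p * q * q * p * p) * s(s((p * u) * p))
Canonicalize subterm:  s(q * p * q * q * p * p)  →  s(p * p * p * q * q * q)
Inside:  s(s((p * u) * p))  →  s(s(p * p))
Order the arguments:  s(p * p * p * q * q * q) * s(s(p * p))
Reassemble:  s(s(p * p * p * q * q * q) * s(s(p * p)))

Answer: s(s(p * p * p * q * q * q) * s(s(p * p)))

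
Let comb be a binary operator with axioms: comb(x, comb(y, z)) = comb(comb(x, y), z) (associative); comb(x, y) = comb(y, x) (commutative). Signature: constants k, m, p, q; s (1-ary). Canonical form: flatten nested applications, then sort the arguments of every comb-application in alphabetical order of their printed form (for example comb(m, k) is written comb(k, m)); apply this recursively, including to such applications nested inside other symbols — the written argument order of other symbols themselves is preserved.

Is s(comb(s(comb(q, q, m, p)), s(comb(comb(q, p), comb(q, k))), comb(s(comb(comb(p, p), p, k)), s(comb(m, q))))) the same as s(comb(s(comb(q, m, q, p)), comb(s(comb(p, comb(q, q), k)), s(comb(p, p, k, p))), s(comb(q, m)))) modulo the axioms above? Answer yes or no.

Left:  s(comb(s(comb(q, q, m, p)), s(comb(comb(q, p), comb(q, k))), comb(s(comb(comb(p, p), p, k)), s(comb(m, q)))))
  Work inside:  comb(s(comb(q, q, m, p)), s(comb(comb(q, p), comb(q, k))), comb(s(comb(comb(p, p), p, k)), s(comb(m, q))))
  Un-nest:  comb(s(comb(q, q, m, p)), s(comb(comb(q, p), comb(q, k))), s(comb(comb(p, p), p, k)), s(comb(m, q)))
  Canonicalize subterm:  s(comb(q, q, m, p))  →  s(comb(m, p, q, q))
  Canonicalize subterm:  s(comb(comb(q, p), comb(q, k)))  →  s(comb(k, p, q, q))
  Canonicalize subterm:  s(comb(comb(p, p), p, k))  →  s(comb(k, p, p, p))
  Sort:  comb(s(comb(k, p, p, p)), s(comb(k, p, q, q)), s(comb(m, p, q, q)), s(comb(m, q)))
  Rebuild:  s(comb(s(comb(k, p, p, p)), s(comb(k, p, q, q)), s(comb(m, p, q, q)), s(comb(m, q))))
Right:  s(comb(s(comb(q, m, q, p)), comb(s(comb(p, comb(q, q), k)), s(comb(p, p, k, p))), s(comb(q, m))))
  Focus inside:  comb(s(comb(q, m, q, p)), comb(s(comb(p, comb(q, q), k)), s(comb(p, p, k, p))), s(comb(q, m)))
  Flatten:  comb(s(comb(q, m, q, p)), s(comb(p, comb(q, q), k)), s(comb(p, p, k, p)), s(comb(q, m)))
  Inside:  s(comb(q, m, q, p))  →  s(comb(m, p, q, q))
  Simplify inside:  s(comb(p, comb(q, q), k))  →  s(comb(k, p, q, q))
  Inside:  s(comb(p, p, k, p))  →  s(comb(k, p, p, p))
  Order the arguments:  comb(s(comb(k, p, p, p)), s(comb(k, p, q, q)), s(comb(m, p, q, q)), s(comb(m, q)))
  Reassemble:  s(comb(s(comb(k, p, p, p)), s(comb(k, p, q, q)), s(comb(m, p, q, q)), s(comb(m, q))))

Answer: yes — both canonical forms are s(comb(s(comb(k, p, p, p)), s(comb(k, p, q, q)), s(comb(m, p, q, q)), s(comb(m, q))))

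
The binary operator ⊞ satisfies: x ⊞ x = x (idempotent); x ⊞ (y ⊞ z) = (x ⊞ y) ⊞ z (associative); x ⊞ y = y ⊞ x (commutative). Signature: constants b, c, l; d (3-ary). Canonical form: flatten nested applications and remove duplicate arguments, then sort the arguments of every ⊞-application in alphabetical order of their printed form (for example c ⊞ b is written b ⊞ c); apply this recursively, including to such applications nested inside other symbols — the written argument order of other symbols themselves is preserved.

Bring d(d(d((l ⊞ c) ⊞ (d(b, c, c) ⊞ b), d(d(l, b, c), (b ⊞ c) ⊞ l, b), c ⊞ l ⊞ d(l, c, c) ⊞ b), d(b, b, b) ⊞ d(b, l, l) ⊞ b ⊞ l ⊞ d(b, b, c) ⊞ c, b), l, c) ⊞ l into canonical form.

Answer: d(d(d(b ⊞ c ⊞ d(b, c, c) ⊞ l, d(d(l, b, c), b ⊞ c ⊞ l, b), b ⊞ c ⊞ d(l, c, c) ⊞ l), b ⊞ c ⊞ d(b, b, b) ⊞ d(b, b, c) ⊞ d(b, l, l) ⊞ l, b), l, c) ⊞ l

Derivation:
Simplify inside:  d(d(d((l ⊞ c) ⊞ (d(b, c, c) ⊞ b), d(d(l, b, c), (b ⊞ c) ⊞ l, b), c ⊞ l ⊞ d(l, c, c) ⊞ b), d(b, b, b) ⊞ d(b, l, l) ⊞ b ⊞ l ⊞ d(b, b, c) ⊞ c, b), l, c)  →  d(d(d(b ⊞ c ⊞ d(b, c, c) ⊞ l, d(d(l, b, c), b ⊞ c ⊞ l, b), b ⊞ c ⊞ d(l, c, c) ⊞ l), b ⊞ c ⊞ d(b, b, b) ⊞ d(b, b, c) ⊞ d(b, l, l) ⊞ l, b), l, c)
Sort arguments:  d(d(d(b ⊞ c ⊞ d(b, c, c) ⊞ l, d(d(l, b, c), b ⊞ c ⊞ l, b), b ⊞ c ⊞ d(l, c, c) ⊞ l), b ⊞ c ⊞ d(b, b, b) ⊞ d(b, b, c) ⊞ d(b, l, l) ⊞ l, b), l, c) ⊞ l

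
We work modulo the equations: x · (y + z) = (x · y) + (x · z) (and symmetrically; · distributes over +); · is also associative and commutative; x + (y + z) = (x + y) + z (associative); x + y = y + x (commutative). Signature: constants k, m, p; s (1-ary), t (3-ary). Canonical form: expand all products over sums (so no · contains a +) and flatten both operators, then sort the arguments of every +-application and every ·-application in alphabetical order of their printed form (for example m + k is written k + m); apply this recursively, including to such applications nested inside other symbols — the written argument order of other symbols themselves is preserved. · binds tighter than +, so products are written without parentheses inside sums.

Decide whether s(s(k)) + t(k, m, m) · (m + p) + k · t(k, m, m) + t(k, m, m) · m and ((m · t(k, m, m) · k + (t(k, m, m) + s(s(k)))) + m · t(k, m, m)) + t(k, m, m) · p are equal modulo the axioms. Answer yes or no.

Answer: no — k · t(k, m, m) + m · t(k, m, m) + m · t(k, m, m) + p · t(k, m, m) + s(s(k)) vs k · m · t(k, m, m) + m · t(k, m, m) + p · t(k, m, m) + s(s(k)) + t(k, m, m)

Derivation:
Left:  s(s(k)) + t(k, m, m) · (m + p) + k · t(k, m, m) + t(k, m, m) · m
  Expand products over sums:  s(s(k)) + m · t(k, m, m) + p · t(k, m, m) + k · t(k, m, m) + m · t(k, m, m)
  Sort arguments:  k · t(k, m, m) + m · t(k, m, m) + m · t(k, m, m) + p · t(k, m, m) + s(s(k))
Right:  ((m · t(k, m, m) · k + (t(k, m, m) + s(s(k)))) + m · t(k, m, m)) + t(k, m, m) · p
  Merge nested applications:  k · m · t(k, m, m) + t(k, m, m) + s(s(k)) + m · t(k, m, m) + p · t(k, m, m)
  Order the arguments:  k · m · t(k, m, m) + m · t(k, m, m) + p · t(k, m, m) + s(s(k)) + t(k, m, m)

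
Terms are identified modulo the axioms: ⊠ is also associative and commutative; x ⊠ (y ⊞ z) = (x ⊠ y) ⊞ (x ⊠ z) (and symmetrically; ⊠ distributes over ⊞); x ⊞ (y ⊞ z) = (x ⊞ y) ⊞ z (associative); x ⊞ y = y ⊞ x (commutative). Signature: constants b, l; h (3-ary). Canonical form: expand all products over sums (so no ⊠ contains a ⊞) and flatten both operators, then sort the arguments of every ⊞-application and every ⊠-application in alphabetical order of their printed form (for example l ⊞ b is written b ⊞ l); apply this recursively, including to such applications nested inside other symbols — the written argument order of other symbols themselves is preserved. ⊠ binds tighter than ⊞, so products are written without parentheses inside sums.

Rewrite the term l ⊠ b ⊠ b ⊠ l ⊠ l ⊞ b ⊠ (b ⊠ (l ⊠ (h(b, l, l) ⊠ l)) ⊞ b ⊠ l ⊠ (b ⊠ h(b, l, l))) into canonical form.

Answer: b ⊠ b ⊠ b ⊠ h(b, l, l) ⊠ l ⊞ b ⊠ b ⊠ h(b, l, l) ⊠ l ⊠ l ⊞ b ⊠ b ⊠ l ⊠ l ⊠ l

Derivation:
Expand:  b ⊠ b ⊠ l ⊠ l ⊠ l ⊞ b ⊠ b ⊠ h(b, l, l) ⊠ l ⊠ l ⊞ b ⊠ b ⊠ b ⊠ h(b, l, l) ⊠ l
Sort:  b ⊠ b ⊠ b ⊠ h(b, l, l) ⊠ l ⊞ b ⊠ b ⊠ h(b, l, l) ⊠ l ⊠ l ⊞ b ⊠ b ⊠ l ⊠ l ⊠ l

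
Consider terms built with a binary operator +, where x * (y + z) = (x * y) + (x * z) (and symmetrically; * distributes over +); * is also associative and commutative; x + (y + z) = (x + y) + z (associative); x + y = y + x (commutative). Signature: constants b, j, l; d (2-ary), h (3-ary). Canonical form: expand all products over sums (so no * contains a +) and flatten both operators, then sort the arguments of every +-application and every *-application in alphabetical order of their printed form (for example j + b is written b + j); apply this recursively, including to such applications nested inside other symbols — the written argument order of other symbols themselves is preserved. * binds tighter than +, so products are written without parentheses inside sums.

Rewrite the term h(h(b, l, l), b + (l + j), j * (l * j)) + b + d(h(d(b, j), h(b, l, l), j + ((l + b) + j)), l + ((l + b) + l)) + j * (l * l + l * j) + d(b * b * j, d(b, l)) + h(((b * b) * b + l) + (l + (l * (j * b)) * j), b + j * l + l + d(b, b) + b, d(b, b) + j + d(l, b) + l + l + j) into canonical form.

Expand:  h(h(b, l, l), b + j + l, j * j * l) + b + d(h(d(b, j), h(b, l, l), b + j + j + l), b + l + l + l) + j * l * l + j * j * l + d(b * b * j, d(b, l)) + h(b * b * b + b * j * j * l + l + l, b + b + d(b, b) + j * l + l, d(b, b) + d(l, b) + j + j + l + l)
Sort arguments:  b + d(b * b * j, d(b, l)) + d(h(d(b, j), h(b, l, l), b + j + j + l), b + l + l + l) + h(b * b * b + b * j * j * l + l + l, b + b + d(b, b) + j * l + l, d(b, b) + d(l, b) + j + j + l + l) + h(h(b, l, l), b + j + l, j * j * l) + j * j * l + j * l * l

Answer: b + d(b * b * j, d(b, l)) + d(h(d(b, j), h(b, l, l), b + j + j + l), b + l + l + l) + h(b * b * b + b * j * j * l + l + l, b + b + d(b, b) + j * l + l, d(b, b) + d(l, b) + j + j + l + l) + h(h(b, l, l), b + j + l, j * j * l) + j * j * l + j * l * l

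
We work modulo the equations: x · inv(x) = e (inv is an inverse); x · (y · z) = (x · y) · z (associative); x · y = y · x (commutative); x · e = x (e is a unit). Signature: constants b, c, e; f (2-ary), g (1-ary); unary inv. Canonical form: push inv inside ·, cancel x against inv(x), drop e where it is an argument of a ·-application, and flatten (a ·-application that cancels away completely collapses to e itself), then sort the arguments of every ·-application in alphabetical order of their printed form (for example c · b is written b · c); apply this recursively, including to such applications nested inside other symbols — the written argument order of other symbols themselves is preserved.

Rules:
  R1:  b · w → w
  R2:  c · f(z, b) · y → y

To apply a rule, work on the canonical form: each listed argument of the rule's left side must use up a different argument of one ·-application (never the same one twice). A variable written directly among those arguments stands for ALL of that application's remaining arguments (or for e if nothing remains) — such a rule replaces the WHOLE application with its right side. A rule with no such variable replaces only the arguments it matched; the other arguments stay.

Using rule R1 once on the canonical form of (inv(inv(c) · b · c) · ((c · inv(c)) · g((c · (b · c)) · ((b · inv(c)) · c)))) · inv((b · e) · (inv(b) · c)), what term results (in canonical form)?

Canonical form:  g(b · b · c · c) · inv(b) · inv(c)
Apply R1:  consuming b;  w := b · c · c
Every leftover argument binds to the variable; the entire application is replaced.
Result:  g(b · c · c) · inv(b) · inv(c)

Answer: g(b · c · c) · inv(b) · inv(c)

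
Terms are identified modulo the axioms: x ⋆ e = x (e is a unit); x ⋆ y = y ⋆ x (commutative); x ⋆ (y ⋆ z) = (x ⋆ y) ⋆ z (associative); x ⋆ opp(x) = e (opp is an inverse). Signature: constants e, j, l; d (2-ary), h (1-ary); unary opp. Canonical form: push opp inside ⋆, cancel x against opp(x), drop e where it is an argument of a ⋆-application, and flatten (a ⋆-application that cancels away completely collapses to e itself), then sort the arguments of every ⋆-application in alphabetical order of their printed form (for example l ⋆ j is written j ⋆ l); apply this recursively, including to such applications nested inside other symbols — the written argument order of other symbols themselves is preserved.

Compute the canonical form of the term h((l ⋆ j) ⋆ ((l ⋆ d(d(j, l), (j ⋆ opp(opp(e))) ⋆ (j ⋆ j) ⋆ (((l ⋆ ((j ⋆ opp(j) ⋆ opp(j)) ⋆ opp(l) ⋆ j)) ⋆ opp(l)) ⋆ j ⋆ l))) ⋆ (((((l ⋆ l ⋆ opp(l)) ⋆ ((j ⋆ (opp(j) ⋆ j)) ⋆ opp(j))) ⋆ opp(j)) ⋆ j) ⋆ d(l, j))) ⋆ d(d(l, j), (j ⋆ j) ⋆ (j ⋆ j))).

Answer: h(d(d(j, l), j ⋆ j ⋆ j ⋆ j) ⋆ d(d(l, j), j ⋆ j ⋆ j ⋆ j) ⋆ d(l, j) ⋆ j ⋆ l ⋆ l ⋆ l)

Derivation:
Descend into:  (l ⋆ j) ⋆ ((l ⋆ d(d(j, l), (j ⋆ opp(opp(e))) ⋆ (j ⋆ j) ⋆ (((l ⋆ ((j ⋆ opp(j) ⋆ opp(j)) ⋆ opp(l) ⋆ j)) ⋆ opp(l)) ⋆ j ⋆ l))) ⋆ (((((l ⋆ l ⋆ opp(l)) ⋆ ((j ⋆ (opp(j) ⋆ j)) ⋆ opp(j))) ⋆ opp(j)) ⋆ j) ⋆ d(l, j))) ⋆ d(d(l, j), (j ⋆ j) ⋆ (j ⋆ j))
Push opp inside:  distribute opp over ⋆ and collapse double opp
Collect terms:  l ⋆ l ⋆ l ⋆ j ⋆ d(d(j, l), j ⋆ j ⋆ j ⋆ j) ⋆ d(l, j) ⋆ d(d(l, j), j ⋆ j ⋆ j ⋆ j)
Sort arguments:  d(d(j, l), j ⋆ j ⋆ j ⋆ j) ⋆ d(d(l, j), j ⋆ j ⋆ j ⋆ j) ⋆ d(l, j) ⋆ j ⋆ l ⋆ l ⋆ l
Put back:  h(d(d(j, l), j ⋆ j ⋆ j ⋆ j) ⋆ d(d(l, j), j ⋆ j ⋆ j ⋆ j) ⋆ d(l, j) ⋆ j ⋆ l ⋆ l ⋆ l)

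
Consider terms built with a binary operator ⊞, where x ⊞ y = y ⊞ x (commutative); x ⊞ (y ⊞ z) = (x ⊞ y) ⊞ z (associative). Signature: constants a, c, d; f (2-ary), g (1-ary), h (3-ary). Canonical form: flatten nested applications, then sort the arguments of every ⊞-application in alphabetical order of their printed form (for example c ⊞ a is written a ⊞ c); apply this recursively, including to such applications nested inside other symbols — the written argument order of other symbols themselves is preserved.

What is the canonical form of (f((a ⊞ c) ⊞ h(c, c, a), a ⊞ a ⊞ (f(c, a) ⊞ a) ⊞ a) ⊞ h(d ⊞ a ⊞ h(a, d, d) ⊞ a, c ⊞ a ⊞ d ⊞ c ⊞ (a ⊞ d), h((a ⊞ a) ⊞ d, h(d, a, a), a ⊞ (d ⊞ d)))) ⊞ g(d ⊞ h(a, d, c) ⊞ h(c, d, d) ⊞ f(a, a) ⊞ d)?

Answer: f(a ⊞ c ⊞ h(c, c, a), a ⊞ a ⊞ a ⊞ a ⊞ f(c, a)) ⊞ g(d ⊞ d ⊞ f(a, a) ⊞ h(a, d, c) ⊞ h(c, d, d)) ⊞ h(a ⊞ a ⊞ d ⊞ h(a, d, d), a ⊞ a ⊞ c ⊞ c ⊞ d ⊞ d, h(a ⊞ a ⊞ d, h(d, a, a), a ⊞ d ⊞ d))

Derivation:
Flatten:  f((a ⊞ c) ⊞ h(c, c, a), a ⊞ a ⊞ (f(c, a) ⊞ a) ⊞ a) ⊞ h(d ⊞ a ⊞ h(a, d, d) ⊞ a, c ⊞ a ⊞ d ⊞ c ⊞ (a ⊞ d), h((a ⊞ a) ⊞ d, h(d, a, a), a ⊞ (d ⊞ d))) ⊞ g(d ⊞ h(a, d, c) ⊞ h(c, d, d) ⊞ f(a, a) ⊞ d)
Inside:  f((a ⊞ c) ⊞ h(c, c, a), a ⊞ a ⊞ (f(c, a) ⊞ a) ⊞ a)  →  f(a ⊞ c ⊞ h(c, c, a), a ⊞ a ⊞ a ⊞ a ⊞ f(c, a))
Inside:  h(d ⊞ a ⊞ h(a, d, d) ⊞ a, c ⊞ a ⊞ d ⊞ c ⊞ (a ⊞ d), h((a ⊞ a) ⊞ d, h(d, a, a), a ⊞ (d ⊞ d)))  →  h(a ⊞ a ⊞ d ⊞ h(a, d, d), a ⊞ a ⊞ c ⊞ c ⊞ d ⊞ d, h(a ⊞ a ⊞ d, h(d, a, a), a ⊞ d ⊞ d))
Inside:  g(d ⊞ h(a, d, c) ⊞ h(c, d, d) ⊞ f(a, a) ⊞ d)  →  g(d ⊞ d ⊞ f(a, a) ⊞ h(a, d, c) ⊞ h(c, d, d))
Sort arguments:  f(a ⊞ c ⊞ h(c, c, a), a ⊞ a ⊞ a ⊞ a ⊞ f(c, a)) ⊞ g(d ⊞ d ⊞ f(a, a) ⊞ h(a, d, c) ⊞ h(c, d, d)) ⊞ h(a ⊞ a ⊞ d ⊞ h(a, d, d), a ⊞ a ⊞ c ⊞ c ⊞ d ⊞ d, h(a ⊞ a ⊞ d, h(d, a, a), a ⊞ d ⊞ d))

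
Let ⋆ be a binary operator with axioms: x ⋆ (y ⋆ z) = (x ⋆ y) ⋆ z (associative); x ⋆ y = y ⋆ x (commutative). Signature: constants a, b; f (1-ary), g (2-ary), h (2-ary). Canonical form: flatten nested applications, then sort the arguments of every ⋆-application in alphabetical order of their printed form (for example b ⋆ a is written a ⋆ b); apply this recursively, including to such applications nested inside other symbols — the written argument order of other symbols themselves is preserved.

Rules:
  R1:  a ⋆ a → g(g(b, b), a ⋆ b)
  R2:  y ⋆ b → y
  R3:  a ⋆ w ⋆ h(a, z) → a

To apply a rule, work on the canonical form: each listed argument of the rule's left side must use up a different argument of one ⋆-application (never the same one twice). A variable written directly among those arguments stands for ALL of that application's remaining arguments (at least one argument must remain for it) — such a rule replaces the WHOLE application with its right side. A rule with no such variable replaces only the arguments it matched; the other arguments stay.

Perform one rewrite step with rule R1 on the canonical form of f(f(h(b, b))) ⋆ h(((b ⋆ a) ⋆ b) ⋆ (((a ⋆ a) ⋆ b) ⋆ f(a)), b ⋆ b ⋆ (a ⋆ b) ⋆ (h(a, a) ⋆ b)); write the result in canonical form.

Answer: f(f(h(b, b))) ⋆ h(a ⋆ b ⋆ b ⋆ b ⋆ f(a) ⋆ g(g(b, b), a ⋆ b), a ⋆ b ⋆ b ⋆ b ⋆ b ⋆ h(a, a))

Derivation:
Canonical form:  f(f(h(b, b))) ⋆ h(a ⋆ a ⋆ a ⋆ b ⋆ b ⋆ b ⋆ f(a), a ⋆ b ⋆ b ⋆ b ⋆ b ⋆ h(a, a))
Apply R1:  consuming a, a
Result:  f(f(h(b, b))) ⋆ h(a ⋆ b ⋆ b ⋆ b ⋆ f(a) ⋆ g(g(b, b), a ⋆ b), a ⋆ b ⋆ b ⋆ b ⋆ b ⋆ h(a, a))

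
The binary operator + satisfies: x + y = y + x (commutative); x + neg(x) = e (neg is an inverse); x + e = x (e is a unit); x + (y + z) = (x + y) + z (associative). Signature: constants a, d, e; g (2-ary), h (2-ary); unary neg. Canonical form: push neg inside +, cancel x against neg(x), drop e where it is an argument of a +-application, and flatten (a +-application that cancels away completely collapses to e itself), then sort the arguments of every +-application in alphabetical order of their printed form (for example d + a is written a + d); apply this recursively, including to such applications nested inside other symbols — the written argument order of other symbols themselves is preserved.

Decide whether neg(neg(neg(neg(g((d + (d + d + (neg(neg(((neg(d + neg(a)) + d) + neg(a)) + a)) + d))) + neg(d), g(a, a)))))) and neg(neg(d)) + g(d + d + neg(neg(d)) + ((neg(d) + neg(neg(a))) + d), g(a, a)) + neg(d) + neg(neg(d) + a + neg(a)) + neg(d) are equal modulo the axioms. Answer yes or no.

Left:  neg(neg(neg(neg(g((d + (d + d + (neg(neg(((neg(d + neg(a)) + d) + neg(a)) + a)) + d))) + neg(d), g(a, a))))))
  Push neg inside:  distribute neg over + and collapse double neg
  Collect terms:  g(a + d + d + d, g(a, a))
Right:  neg(neg(d)) + g(d + d + neg(neg(d)) + ((neg(d) + neg(neg(a))) + d), g(a, a)) + neg(d) + neg(neg(d) + a + neg(a)) + neg(d)
  Push neg inside:  distribute neg over + and collapse double neg
  Cancel inverse pairs:  d cancels; a cancels
  Combine occurrences:  g(a + d + d + d, g(a, a))

Answer: yes — both canonical forms are g(a + d + d + d, g(a, a))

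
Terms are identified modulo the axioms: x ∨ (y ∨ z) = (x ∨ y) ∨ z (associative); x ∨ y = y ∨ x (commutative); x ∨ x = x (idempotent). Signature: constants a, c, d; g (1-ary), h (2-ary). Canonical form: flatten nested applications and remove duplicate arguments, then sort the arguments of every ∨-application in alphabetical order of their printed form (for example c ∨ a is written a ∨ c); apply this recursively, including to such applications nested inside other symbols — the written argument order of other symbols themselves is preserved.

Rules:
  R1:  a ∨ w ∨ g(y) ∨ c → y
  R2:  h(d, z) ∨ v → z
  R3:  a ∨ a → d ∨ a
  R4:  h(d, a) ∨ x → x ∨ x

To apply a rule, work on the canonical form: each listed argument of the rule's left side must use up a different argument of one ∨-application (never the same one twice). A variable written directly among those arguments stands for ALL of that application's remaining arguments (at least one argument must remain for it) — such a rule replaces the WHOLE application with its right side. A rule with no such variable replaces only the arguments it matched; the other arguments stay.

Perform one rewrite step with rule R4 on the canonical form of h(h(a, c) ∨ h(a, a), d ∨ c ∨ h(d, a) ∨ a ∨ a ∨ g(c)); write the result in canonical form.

Canonical form:  h(h(a, a) ∨ h(a, c), a ∨ c ∨ d ∨ g(c) ∨ h(d, a))
R4 matches:  uses h(d, a);  x := a ∨ c ∨ d ∨ g(c)
The extension variable absorbs all remaining arguments, so the whole application is rewritten.
Result:  h(h(a, a) ∨ h(a, c), a ∨ c ∨ d ∨ g(c))

Answer: h(h(a, a) ∨ h(a, c), a ∨ c ∨ d ∨ g(c))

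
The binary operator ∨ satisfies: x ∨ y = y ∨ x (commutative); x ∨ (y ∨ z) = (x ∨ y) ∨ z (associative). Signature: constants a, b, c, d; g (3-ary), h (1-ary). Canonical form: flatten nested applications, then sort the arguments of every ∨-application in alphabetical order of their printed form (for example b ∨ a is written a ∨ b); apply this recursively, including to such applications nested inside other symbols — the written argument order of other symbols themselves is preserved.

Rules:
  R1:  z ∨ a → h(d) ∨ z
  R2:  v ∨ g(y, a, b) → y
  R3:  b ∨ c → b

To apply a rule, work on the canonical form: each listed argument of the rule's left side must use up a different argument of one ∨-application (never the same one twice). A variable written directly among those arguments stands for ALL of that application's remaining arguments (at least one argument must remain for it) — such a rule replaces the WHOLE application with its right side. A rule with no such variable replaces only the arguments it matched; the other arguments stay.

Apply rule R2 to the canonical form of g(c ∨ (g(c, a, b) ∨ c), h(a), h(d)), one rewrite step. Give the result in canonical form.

Answer: g(c, h(a), h(d))

Derivation:
Canonical form:  g(c ∨ c ∨ g(c, a, b), h(a), h(d))
Match R2:  consume g(c, a, b);  v := c ∨ c, y := c
Every leftover argument binds to the variable; the entire application is replaced.
Giving:  g(c, h(a), h(d))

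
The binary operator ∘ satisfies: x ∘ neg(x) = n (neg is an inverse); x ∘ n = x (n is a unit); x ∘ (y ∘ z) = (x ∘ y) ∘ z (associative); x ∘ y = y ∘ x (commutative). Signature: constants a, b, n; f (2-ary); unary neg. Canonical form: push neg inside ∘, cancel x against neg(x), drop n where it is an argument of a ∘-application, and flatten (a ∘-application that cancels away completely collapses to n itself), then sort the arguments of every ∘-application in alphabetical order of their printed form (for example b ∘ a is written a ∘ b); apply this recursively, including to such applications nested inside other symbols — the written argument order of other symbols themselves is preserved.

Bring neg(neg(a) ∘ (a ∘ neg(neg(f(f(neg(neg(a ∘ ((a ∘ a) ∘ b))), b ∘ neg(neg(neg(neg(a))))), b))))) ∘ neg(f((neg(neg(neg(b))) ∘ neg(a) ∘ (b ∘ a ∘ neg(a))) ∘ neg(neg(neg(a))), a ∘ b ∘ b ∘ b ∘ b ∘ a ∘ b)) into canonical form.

Push neg inside:  distribute neg over ∘ and collapse double neg
Inverses cancel:  a cancels
Collect:  neg(f(f(a ∘ a ∘ a ∘ b, a ∘ b), b)) ∘ neg(f(neg(a) ∘ neg(a), a ∘ a ∘ b ∘ b ∘ b ∘ b ∘ b))

Answer: neg(f(f(a ∘ a ∘ a ∘ b, a ∘ b), b)) ∘ neg(f(neg(a) ∘ neg(a), a ∘ a ∘ b ∘ b ∘ b ∘ b ∘ b))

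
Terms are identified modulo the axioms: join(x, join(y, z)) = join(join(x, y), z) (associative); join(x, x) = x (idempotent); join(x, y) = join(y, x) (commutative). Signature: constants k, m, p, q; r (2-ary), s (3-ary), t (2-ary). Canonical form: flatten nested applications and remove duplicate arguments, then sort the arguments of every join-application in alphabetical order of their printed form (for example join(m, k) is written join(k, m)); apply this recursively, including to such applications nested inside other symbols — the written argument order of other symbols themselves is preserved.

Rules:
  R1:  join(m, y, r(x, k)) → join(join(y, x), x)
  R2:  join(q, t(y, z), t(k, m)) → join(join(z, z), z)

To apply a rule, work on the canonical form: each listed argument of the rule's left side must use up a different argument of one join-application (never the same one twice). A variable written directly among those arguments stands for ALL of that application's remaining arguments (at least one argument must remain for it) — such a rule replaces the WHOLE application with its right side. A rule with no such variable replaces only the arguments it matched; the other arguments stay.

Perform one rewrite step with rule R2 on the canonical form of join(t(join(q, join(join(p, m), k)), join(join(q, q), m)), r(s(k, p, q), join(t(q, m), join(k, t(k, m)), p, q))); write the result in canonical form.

Canonical form:  join(r(s(k, p, q), join(k, p, q, t(k, m), t(q, m))), t(join(k, m, p, q), join(m, q)))
R2 matches:  uses q, t(k, m), t(q, m);  y := q, z := m
Giving:  join(r(s(k, p, q), join(k, m, p)), t(join(k, m, p, q), join(m, q)))

Answer: join(r(s(k, p, q), join(k, m, p)), t(join(k, m, p, q), join(m, q)))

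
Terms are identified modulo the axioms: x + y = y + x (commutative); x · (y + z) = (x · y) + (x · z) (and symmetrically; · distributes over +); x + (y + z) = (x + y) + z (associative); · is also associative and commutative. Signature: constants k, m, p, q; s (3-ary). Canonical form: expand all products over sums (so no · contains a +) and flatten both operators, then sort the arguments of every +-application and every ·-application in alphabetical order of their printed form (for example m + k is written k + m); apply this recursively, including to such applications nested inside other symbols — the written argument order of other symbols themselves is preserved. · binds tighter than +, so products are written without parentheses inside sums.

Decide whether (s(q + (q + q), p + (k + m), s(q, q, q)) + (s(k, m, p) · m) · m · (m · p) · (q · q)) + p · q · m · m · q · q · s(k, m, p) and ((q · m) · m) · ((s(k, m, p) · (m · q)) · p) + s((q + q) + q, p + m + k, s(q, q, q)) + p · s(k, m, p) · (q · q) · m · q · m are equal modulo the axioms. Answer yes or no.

Answer: yes — both canonical forms are m · m · m · p · q · q · s(k, m, p) + m · m · p · q · q · q · s(k, m, p) + s(q + q + q, k + m + p, s(q, q, q))

Derivation:
Left:  (s(q + (q + q), p + (k + m), s(q, q, q)) + (s(k, m, p) · m) · m · (m · p) · (q · q)) + p · q · m · m · q · q · s(k, m, p)
  Flatten:  s(q + q + q, k + m + p, s(q, q, q)) + m · m · m · p · q · q · s(k, m, p) + m · m · p · q · q · q · s(k, m, p)
  Order the arguments:  m · m · m · p · q · q · s(k, m, p) + m · m · p · q · q · q · s(k, m, p) + s(q + q + q, k + m + p, s(q, q, q))
Right:  ((q · m) · m) · ((s(k, m, p) · (m · q)) · p) + s((q + q) + q, p + m + k, s(q, q, q)) + p · s(k, m, p) · (q · q) · m · q · m
  Merge nested applications:  m · m · m · p · q · q · s(k, m, p) + s(q + q + q, k + m + p, s(q, q, q)) + m · m · p · q · q · q · s(k, m, p)
  Sort:  m · m · m · p · q · q · s(k, m, p) + m · m · p · q · q · q · s(k, m, p) + s(q + q + q, k + m + p, s(q, q, q))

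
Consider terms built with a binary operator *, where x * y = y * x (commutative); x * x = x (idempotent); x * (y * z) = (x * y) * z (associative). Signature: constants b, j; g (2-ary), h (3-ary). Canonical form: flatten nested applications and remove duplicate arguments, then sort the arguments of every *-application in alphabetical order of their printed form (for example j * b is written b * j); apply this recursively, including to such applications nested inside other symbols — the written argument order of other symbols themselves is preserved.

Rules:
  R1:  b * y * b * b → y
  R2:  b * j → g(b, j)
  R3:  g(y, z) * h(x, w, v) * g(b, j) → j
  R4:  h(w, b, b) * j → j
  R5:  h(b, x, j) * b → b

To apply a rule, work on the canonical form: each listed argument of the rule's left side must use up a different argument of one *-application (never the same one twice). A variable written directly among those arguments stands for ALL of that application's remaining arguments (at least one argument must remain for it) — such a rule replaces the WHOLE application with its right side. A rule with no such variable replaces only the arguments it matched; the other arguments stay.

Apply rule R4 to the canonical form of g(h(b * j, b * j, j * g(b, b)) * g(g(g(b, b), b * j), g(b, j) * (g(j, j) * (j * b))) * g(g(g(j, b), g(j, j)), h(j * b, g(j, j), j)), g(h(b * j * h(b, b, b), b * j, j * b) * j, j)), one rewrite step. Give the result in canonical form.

Answer: g(g(g(g(b, b), b * j), b * g(b, j) * g(j, j) * j) * g(g(g(j, b), g(j, j)), h(b * j, g(j, j), j)) * h(b * j, b * j, g(b, b) * j), g(h(b * j, b * j, b * j) * j, j))

Derivation:
Canonical form:  g(g(g(g(b, b), b * j), b * g(b, j) * g(j, j) * j) * g(g(g(j, b), g(j, j)), h(b * j, g(j, j), j)) * h(b * j, b * j, g(b, b) * j), g(h(b * h(b, b, b) * j, b * j, b * j) * j, j))
R4 matches:  uses h(b, b, b), j;  w := b
Result:  g(g(g(g(b, b), b * j), b * g(b, j) * g(j, j) * j) * g(g(g(j, b), g(j, j)), h(b * j, g(j, j), j)) * h(b * j, b * j, g(b, b) * j), g(h(b * j, b * j, b * j) * j, j))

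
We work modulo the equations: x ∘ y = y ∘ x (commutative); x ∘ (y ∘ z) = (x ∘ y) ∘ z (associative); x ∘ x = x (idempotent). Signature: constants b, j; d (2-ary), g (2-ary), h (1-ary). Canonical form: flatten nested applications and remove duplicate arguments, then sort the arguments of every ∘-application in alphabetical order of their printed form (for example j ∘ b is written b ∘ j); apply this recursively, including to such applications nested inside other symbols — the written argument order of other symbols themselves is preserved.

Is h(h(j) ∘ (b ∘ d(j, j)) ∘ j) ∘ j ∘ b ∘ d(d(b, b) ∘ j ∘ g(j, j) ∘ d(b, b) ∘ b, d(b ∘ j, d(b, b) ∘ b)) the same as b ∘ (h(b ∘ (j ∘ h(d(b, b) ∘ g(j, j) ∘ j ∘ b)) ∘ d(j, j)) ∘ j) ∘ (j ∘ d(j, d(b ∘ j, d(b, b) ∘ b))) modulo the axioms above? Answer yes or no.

Answer: no — b ∘ d(b ∘ d(b, b) ∘ g(j, j) ∘ j, d(b ∘ j, b ∘ d(b, b))) ∘ h(b ∘ d(j, j) ∘ h(j) ∘ j) ∘ j vs b ∘ d(j, d(b ∘ j, b ∘ d(b, b))) ∘ h(b ∘ d(j, j) ∘ h(b ∘ d(b, b) ∘ g(j, j) ∘ j) ∘ j) ∘ j

Derivation:
Left:  h(h(j) ∘ (b ∘ d(j, j)) ∘ j) ∘ j ∘ b ∘ d(d(b, b) ∘ j ∘ g(j, j) ∘ d(b, b) ∘ b, d(b ∘ j, d(b, b) ∘ b))
  Simplify inside:  h(h(j) ∘ (b ∘ d(j, j)) ∘ j)  →  h(b ∘ d(j, j) ∘ h(j) ∘ j)
  Simplify inside:  d(d(b, b) ∘ j ∘ g(j, j) ∘ d(b, b) ∘ b, d(b ∘ j, d(b, b) ∘ b))  →  d(b ∘ d(b, b) ∘ g(j, j) ∘ j, d(b ∘ j, b ∘ d(b, b)))
  Sort arguments:  b ∘ d(b ∘ d(b, b) ∘ g(j, j) ∘ j, d(b ∘ j, b ∘ d(b, b))) ∘ h(b ∘ d(j, j) ∘ h(j) ∘ j) ∘ j
Right:  b ∘ (h(b ∘ (j ∘ h(d(b, b) ∘ g(j, j) ∘ j ∘ b)) ∘ d(j, j)) ∘ j) ∘ (j ∘ d(j, d(b ∘ j, d(b, b) ∘ b)))
  Flatten:  b ∘ h(b ∘ (j ∘ h(d(b, b) ∘ g(j, j) ∘ j ∘ b)) ∘ d(j, j)) ∘ j ∘ j ∘ d(j, d(b ∘ j, d(b, b) ∘ b))
  Canonicalize subterm:  h(b ∘ (j ∘ h(d(b, b) ∘ g(j, j) ∘ j ∘ b)) ∘ d(j, j))  →  h(b ∘ d(j, j) ∘ h(b ∘ d(b, b) ∘ g(j, j) ∘ j) ∘ j)
  Simplify inside:  d(j, d(b ∘ j, d(b, b) ∘ b))  →  d(j, d(b ∘ j, b ∘ d(b, b)))
  Deduplicate:  drop duplicate j
  Sort arguments:  b ∘ d(j, d(b ∘ j, b ∘ d(b, b))) ∘ h(b ∘ d(j, j) ∘ h(b ∘ d(b, b) ∘ g(j, j) ∘ j) ∘ j) ∘ j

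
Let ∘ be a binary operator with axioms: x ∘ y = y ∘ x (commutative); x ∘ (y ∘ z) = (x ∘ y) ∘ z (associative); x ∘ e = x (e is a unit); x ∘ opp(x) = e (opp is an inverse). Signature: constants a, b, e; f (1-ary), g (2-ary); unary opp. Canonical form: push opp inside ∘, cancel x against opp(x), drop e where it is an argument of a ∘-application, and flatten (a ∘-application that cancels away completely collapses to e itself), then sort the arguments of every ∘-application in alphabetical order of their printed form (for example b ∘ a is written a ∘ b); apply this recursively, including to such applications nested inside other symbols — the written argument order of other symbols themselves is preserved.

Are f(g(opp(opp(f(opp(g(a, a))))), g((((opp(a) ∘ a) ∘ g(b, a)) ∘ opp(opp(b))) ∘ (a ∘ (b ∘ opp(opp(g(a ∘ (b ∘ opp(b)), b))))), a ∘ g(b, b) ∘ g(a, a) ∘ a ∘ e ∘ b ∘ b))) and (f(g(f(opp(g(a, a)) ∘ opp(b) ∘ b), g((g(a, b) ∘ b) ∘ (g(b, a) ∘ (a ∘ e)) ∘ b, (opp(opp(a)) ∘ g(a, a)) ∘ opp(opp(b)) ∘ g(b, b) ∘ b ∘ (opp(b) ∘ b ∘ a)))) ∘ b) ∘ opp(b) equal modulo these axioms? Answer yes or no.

Answer: yes — both canonical forms are f(g(f(opp(g(a, a))), g(a ∘ b ∘ b ∘ g(a, b) ∘ g(b, a), a ∘ a ∘ b ∘ b ∘ g(a, a) ∘ g(b, b))))

Derivation:
Left:  f(g(opp(opp(f(opp(g(a, a))))), g((((opp(a) ∘ a) ∘ g(b, a)) ∘ opp(opp(b))) ∘ (a ∘ (b ∘ opp(opp(g(a ∘ (b ∘ opp(b)), b))))), a ∘ g(b, b) ∘ g(a, a) ∘ a ∘ e ∘ b ∘ b)))
  Descend into:  (((opp(a) ∘ a) ∘ g(b, a)) ∘ opp(opp(b))) ∘ (a ∘ (b ∘ opp(opp(g(a ∘ (b ∘ opp(b)), b)))))
  Push opp inside:  distribute opp over ∘ and collapse double opp
  Combine occurrences:  a ∘ g(b, a) ∘ b ∘ b ∘ g(a, b)
  Order the arguments:  a ∘ b ∘ b ∘ g(a, b) ∘ g(b, a)
  Put back:  f(g(f(opp(g(a, a))), g(a ∘ b ∘ b ∘ g(a, b) ∘ g(b, a), a ∘ a ∘ b ∘ b ∘ g(a, a) ∘ g(b, b))))
Right:  (f(g(f(opp(g(a, a)) ∘ opp(b) ∘ b), g((g(a, b) ∘ b) ∘ (g(b, a) ∘ (a ∘ e)) ∘ b, (opp(opp(a)) ∘ g(a, a)) ∘ opp(opp(b)) ∘ g(b, b) ∘ b ∘ (opp(b) ∘ b ∘ a)))) ∘ b) ∘ opp(b)
  Push opp inside:  distribute opp over ∘ and collapse double opp
  Cancel:  b cancels
  Collect terms:  f(g(f(opp(g(a, a))), g(a ∘ b ∘ b ∘ g(a, b) ∘ g(b, a), a ∘ a ∘ b ∘ b ∘ g(a, a) ∘ g(b, b))))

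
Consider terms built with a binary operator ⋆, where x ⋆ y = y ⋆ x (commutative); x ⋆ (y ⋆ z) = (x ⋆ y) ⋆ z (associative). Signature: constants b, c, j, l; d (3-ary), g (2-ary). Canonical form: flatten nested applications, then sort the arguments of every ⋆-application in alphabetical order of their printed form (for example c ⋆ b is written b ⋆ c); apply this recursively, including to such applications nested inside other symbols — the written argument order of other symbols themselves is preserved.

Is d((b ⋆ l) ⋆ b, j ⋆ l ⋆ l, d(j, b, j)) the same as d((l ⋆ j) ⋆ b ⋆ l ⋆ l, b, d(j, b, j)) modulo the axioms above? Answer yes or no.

Left:  d((b ⋆ l) ⋆ b, j ⋆ l ⋆ l, d(j, b, j))
  Work inside:  (b ⋆ l) ⋆ b
  Merge nested applications:  b ⋆ l ⋆ b
  Order the arguments:  b ⋆ b ⋆ l
  Reassemble:  d(b ⋆ b ⋆ l, j ⋆ l ⋆ l, d(j, b, j))
Right:  d((l ⋆ j) ⋆ b ⋆ l ⋆ l, b, d(j, b, j))
  Work inside:  (l ⋆ j) ⋆ b ⋆ l ⋆ l
  Flatten:  l ⋆ j ⋆ b ⋆ l ⋆ l
  Sort arguments:  b ⋆ j ⋆ l ⋆ l ⋆ l
  Put back:  d(b ⋆ j ⋆ l ⋆ l ⋆ l, b, d(j, b, j))

Answer: no — d(b ⋆ b ⋆ l, j ⋆ l ⋆ l, d(j, b, j)) vs d(b ⋆ j ⋆ l ⋆ l ⋆ l, b, d(j, b, j))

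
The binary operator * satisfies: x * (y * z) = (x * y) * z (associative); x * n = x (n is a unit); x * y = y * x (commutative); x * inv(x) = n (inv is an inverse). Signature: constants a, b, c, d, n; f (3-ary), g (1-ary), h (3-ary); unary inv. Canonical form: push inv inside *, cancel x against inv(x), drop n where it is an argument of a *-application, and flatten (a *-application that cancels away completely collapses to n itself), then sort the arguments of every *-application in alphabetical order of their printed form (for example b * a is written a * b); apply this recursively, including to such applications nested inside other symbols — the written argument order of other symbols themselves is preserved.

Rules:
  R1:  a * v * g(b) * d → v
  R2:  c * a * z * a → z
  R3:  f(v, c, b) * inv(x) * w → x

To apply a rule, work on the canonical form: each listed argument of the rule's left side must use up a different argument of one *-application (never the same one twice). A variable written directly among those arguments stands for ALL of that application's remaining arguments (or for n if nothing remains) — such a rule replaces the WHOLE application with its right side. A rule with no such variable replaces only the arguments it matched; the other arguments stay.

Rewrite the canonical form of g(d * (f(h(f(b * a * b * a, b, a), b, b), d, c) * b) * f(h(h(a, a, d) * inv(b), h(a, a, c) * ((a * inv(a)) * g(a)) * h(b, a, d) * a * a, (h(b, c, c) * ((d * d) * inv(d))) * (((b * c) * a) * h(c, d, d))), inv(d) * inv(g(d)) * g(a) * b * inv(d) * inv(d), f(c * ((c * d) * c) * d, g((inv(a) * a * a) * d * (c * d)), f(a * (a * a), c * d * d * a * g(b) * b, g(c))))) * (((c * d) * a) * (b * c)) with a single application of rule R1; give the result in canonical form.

Answer: a * b * c * c * d * g(b * d * f(h(f(a * a * b * b, b, a), b, b), d, c) * f(h(h(a, a, d) * inv(b), a * a * g(a) * h(a, a, c) * h(b, a, d), a * b * c * d * h(b, c, c) * h(c, d, d)), b * g(a) * inv(d) * inv(d) * inv(d) * inv(g(d)), f(c * c * c * d * d, g(a * c * d * d), f(a * a * a, b * c * d, g(c)))))

Derivation:
Canonical form:  a * b * c * c * d * g(b * d * f(h(f(a * a * b * b, b, a), b, b), d, c) * f(h(h(a, a, d) * inv(b), a * a * g(a) * h(a, a, c) * h(b, a, d), a * b * c * d * h(b, c, c) * h(c, d, d)), b * g(a) * inv(d) * inv(d) * inv(d) * inv(g(d)), f(c * c * c * d * d, g(a * c * d * d), f(a * a * a, a * b * c * d * d * g(b), g(c)))))
Apply R1:  consuming a, d, g(b);  v := b * c * d
Every leftover argument binds to the variable; the entire application is replaced.
New term:  a * b * c * c * d * g(b * d * f(h(f(a * a * b * b, b, a), b, b), d, c) * f(h(h(a, a, d) * inv(b), a * a * g(a) * h(a, a, c) * h(b, a, d), a * b * c * d * h(b, c, c) * h(c, d, d)), b * g(a) * inv(d) * inv(d) * inv(d) * inv(g(d)), f(c * c * c * d * d, g(a * c * d * d), f(a * a * a, b * c * d, g(c)))))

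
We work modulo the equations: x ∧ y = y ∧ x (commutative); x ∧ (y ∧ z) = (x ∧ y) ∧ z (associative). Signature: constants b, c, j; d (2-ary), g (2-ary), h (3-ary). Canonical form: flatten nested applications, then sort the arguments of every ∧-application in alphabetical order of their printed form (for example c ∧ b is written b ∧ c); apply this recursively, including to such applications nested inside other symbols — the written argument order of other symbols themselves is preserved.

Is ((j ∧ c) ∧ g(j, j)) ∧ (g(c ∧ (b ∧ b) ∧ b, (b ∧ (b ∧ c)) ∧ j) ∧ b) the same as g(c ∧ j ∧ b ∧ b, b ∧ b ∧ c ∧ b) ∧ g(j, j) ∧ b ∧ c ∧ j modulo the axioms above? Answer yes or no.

Left:  ((j ∧ c) ∧ g(j, j)) ∧ (g(c ∧ (b ∧ b) ∧ b, (b ∧ (b ∧ c)) ∧ j) ∧ b)
  Flatten:  j ∧ c ∧ g(j, j) ∧ g(c ∧ (b ∧ b) ∧ b, (b ∧ (b ∧ c)) ∧ j) ∧ b
  Canonicalize subterm:  g(c ∧ (b ∧ b) ∧ b, (b ∧ (b ∧ c)) ∧ j)  →  g(b ∧ b ∧ b ∧ c, b ∧ b ∧ c ∧ j)
  Order the arguments:  b ∧ c ∧ g(b ∧ b ∧ b ∧ c, b ∧ b ∧ c ∧ j) ∧ g(j, j) ∧ j
Right:  g(c ∧ j ∧ b ∧ b, b ∧ b ∧ c ∧ b) ∧ g(j, j) ∧ b ∧ c ∧ j
  Canonicalize subterm:  g(c ∧ j ∧ b ∧ b, b ∧ b ∧ c ∧ b)  →  g(b ∧ b ∧ c ∧ j, b ∧ b ∧ b ∧ c)
  Order the arguments:  b ∧ c ∧ g(b ∧ b ∧ c ∧ j, b ∧ b ∧ b ∧ c) ∧ g(j, j) ∧ j

Answer: no — b ∧ c ∧ g(b ∧ b ∧ b ∧ c, b ∧ b ∧ c ∧ j) ∧ g(j, j) ∧ j vs b ∧ c ∧ g(b ∧ b ∧ c ∧ j, b ∧ b ∧ b ∧ c) ∧ g(j, j) ∧ j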